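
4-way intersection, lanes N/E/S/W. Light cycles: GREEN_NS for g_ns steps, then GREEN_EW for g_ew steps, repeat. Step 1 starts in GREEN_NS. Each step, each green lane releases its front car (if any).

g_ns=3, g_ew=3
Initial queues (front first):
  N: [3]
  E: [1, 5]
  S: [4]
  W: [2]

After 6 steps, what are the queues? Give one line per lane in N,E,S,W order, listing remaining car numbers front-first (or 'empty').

Step 1 [NS]: N:car3-GO,E:wait,S:car4-GO,W:wait | queues: N=0 E=2 S=0 W=1
Step 2 [NS]: N:empty,E:wait,S:empty,W:wait | queues: N=0 E=2 S=0 W=1
Step 3 [NS]: N:empty,E:wait,S:empty,W:wait | queues: N=0 E=2 S=0 W=1
Step 4 [EW]: N:wait,E:car1-GO,S:wait,W:car2-GO | queues: N=0 E=1 S=0 W=0
Step 5 [EW]: N:wait,E:car5-GO,S:wait,W:empty | queues: N=0 E=0 S=0 W=0

N: empty
E: empty
S: empty
W: empty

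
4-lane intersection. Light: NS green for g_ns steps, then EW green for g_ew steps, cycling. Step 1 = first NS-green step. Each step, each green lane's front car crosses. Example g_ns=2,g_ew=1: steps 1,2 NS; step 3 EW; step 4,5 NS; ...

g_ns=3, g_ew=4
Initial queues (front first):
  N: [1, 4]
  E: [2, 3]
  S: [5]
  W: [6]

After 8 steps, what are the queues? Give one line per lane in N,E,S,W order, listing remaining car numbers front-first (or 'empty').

Step 1 [NS]: N:car1-GO,E:wait,S:car5-GO,W:wait | queues: N=1 E=2 S=0 W=1
Step 2 [NS]: N:car4-GO,E:wait,S:empty,W:wait | queues: N=0 E=2 S=0 W=1
Step 3 [NS]: N:empty,E:wait,S:empty,W:wait | queues: N=0 E=2 S=0 W=1
Step 4 [EW]: N:wait,E:car2-GO,S:wait,W:car6-GO | queues: N=0 E=1 S=0 W=0
Step 5 [EW]: N:wait,E:car3-GO,S:wait,W:empty | queues: N=0 E=0 S=0 W=0

N: empty
E: empty
S: empty
W: empty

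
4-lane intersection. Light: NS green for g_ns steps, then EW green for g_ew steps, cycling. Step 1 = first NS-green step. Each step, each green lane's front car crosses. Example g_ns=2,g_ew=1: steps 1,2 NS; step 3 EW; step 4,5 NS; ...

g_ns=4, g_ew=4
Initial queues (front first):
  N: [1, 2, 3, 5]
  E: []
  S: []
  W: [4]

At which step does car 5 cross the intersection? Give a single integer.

Step 1 [NS]: N:car1-GO,E:wait,S:empty,W:wait | queues: N=3 E=0 S=0 W=1
Step 2 [NS]: N:car2-GO,E:wait,S:empty,W:wait | queues: N=2 E=0 S=0 W=1
Step 3 [NS]: N:car3-GO,E:wait,S:empty,W:wait | queues: N=1 E=0 S=0 W=1
Step 4 [NS]: N:car5-GO,E:wait,S:empty,W:wait | queues: N=0 E=0 S=0 W=1
Step 5 [EW]: N:wait,E:empty,S:wait,W:car4-GO | queues: N=0 E=0 S=0 W=0
Car 5 crosses at step 4

4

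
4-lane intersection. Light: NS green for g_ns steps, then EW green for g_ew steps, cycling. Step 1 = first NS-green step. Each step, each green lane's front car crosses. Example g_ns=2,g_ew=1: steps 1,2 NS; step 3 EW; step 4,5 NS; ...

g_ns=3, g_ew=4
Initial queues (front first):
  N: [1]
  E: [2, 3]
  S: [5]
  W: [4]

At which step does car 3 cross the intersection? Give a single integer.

Step 1 [NS]: N:car1-GO,E:wait,S:car5-GO,W:wait | queues: N=0 E=2 S=0 W=1
Step 2 [NS]: N:empty,E:wait,S:empty,W:wait | queues: N=0 E=2 S=0 W=1
Step 3 [NS]: N:empty,E:wait,S:empty,W:wait | queues: N=0 E=2 S=0 W=1
Step 4 [EW]: N:wait,E:car2-GO,S:wait,W:car4-GO | queues: N=0 E=1 S=0 W=0
Step 5 [EW]: N:wait,E:car3-GO,S:wait,W:empty | queues: N=0 E=0 S=0 W=0
Car 3 crosses at step 5

5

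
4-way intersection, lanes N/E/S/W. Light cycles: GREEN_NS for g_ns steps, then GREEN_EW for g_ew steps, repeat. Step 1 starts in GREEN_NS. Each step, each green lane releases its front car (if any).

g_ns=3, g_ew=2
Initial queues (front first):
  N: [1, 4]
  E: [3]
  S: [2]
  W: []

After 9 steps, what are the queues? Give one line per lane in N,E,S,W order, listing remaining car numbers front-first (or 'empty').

Step 1 [NS]: N:car1-GO,E:wait,S:car2-GO,W:wait | queues: N=1 E=1 S=0 W=0
Step 2 [NS]: N:car4-GO,E:wait,S:empty,W:wait | queues: N=0 E=1 S=0 W=0
Step 3 [NS]: N:empty,E:wait,S:empty,W:wait | queues: N=0 E=1 S=0 W=0
Step 4 [EW]: N:wait,E:car3-GO,S:wait,W:empty | queues: N=0 E=0 S=0 W=0

N: empty
E: empty
S: empty
W: empty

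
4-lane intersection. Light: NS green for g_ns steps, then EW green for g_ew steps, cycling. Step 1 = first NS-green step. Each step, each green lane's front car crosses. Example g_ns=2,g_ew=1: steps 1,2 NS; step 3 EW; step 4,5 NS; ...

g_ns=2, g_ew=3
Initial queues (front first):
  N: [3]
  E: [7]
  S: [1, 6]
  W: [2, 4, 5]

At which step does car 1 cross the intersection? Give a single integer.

Step 1 [NS]: N:car3-GO,E:wait,S:car1-GO,W:wait | queues: N=0 E=1 S=1 W=3
Step 2 [NS]: N:empty,E:wait,S:car6-GO,W:wait | queues: N=0 E=1 S=0 W=3
Step 3 [EW]: N:wait,E:car7-GO,S:wait,W:car2-GO | queues: N=0 E=0 S=0 W=2
Step 4 [EW]: N:wait,E:empty,S:wait,W:car4-GO | queues: N=0 E=0 S=0 W=1
Step 5 [EW]: N:wait,E:empty,S:wait,W:car5-GO | queues: N=0 E=0 S=0 W=0
Car 1 crosses at step 1

1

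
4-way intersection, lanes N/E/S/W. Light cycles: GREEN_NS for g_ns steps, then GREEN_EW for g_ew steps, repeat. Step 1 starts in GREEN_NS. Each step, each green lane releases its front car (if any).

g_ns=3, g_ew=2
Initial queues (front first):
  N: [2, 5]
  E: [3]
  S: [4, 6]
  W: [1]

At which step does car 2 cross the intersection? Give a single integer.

Step 1 [NS]: N:car2-GO,E:wait,S:car4-GO,W:wait | queues: N=1 E=1 S=1 W=1
Step 2 [NS]: N:car5-GO,E:wait,S:car6-GO,W:wait | queues: N=0 E=1 S=0 W=1
Step 3 [NS]: N:empty,E:wait,S:empty,W:wait | queues: N=0 E=1 S=0 W=1
Step 4 [EW]: N:wait,E:car3-GO,S:wait,W:car1-GO | queues: N=0 E=0 S=0 W=0
Car 2 crosses at step 1

1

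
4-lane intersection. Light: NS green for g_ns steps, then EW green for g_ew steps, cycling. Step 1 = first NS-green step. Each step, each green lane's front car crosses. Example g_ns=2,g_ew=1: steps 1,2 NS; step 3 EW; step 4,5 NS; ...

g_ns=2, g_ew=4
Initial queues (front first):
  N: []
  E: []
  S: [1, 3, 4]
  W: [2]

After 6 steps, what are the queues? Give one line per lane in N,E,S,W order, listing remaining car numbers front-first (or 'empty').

Step 1 [NS]: N:empty,E:wait,S:car1-GO,W:wait | queues: N=0 E=0 S=2 W=1
Step 2 [NS]: N:empty,E:wait,S:car3-GO,W:wait | queues: N=0 E=0 S=1 W=1
Step 3 [EW]: N:wait,E:empty,S:wait,W:car2-GO | queues: N=0 E=0 S=1 W=0
Step 4 [EW]: N:wait,E:empty,S:wait,W:empty | queues: N=0 E=0 S=1 W=0
Step 5 [EW]: N:wait,E:empty,S:wait,W:empty | queues: N=0 E=0 S=1 W=0
Step 6 [EW]: N:wait,E:empty,S:wait,W:empty | queues: N=0 E=0 S=1 W=0

N: empty
E: empty
S: 4
W: empty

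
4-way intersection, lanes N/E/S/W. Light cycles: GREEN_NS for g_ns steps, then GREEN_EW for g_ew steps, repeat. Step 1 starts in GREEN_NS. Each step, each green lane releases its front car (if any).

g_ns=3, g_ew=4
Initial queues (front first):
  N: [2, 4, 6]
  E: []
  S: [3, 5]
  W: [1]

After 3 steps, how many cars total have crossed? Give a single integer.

Answer: 5

Derivation:
Step 1 [NS]: N:car2-GO,E:wait,S:car3-GO,W:wait | queues: N=2 E=0 S=1 W=1
Step 2 [NS]: N:car4-GO,E:wait,S:car5-GO,W:wait | queues: N=1 E=0 S=0 W=1
Step 3 [NS]: N:car6-GO,E:wait,S:empty,W:wait | queues: N=0 E=0 S=0 W=1
Cars crossed by step 3: 5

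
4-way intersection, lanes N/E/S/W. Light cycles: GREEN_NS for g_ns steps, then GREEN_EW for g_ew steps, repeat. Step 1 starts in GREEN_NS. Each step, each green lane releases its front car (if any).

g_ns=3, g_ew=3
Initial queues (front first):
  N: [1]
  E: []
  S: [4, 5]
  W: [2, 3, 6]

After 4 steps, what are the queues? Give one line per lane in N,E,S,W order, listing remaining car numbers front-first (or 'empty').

Step 1 [NS]: N:car1-GO,E:wait,S:car4-GO,W:wait | queues: N=0 E=0 S=1 W=3
Step 2 [NS]: N:empty,E:wait,S:car5-GO,W:wait | queues: N=0 E=0 S=0 W=3
Step 3 [NS]: N:empty,E:wait,S:empty,W:wait | queues: N=0 E=0 S=0 W=3
Step 4 [EW]: N:wait,E:empty,S:wait,W:car2-GO | queues: N=0 E=0 S=0 W=2

N: empty
E: empty
S: empty
W: 3 6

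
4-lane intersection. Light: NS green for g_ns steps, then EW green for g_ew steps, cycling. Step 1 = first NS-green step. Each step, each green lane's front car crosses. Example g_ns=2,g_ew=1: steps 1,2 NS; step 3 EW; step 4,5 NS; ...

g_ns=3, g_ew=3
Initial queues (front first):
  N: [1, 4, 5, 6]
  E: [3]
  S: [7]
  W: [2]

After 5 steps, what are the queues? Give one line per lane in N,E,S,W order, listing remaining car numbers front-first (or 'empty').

Step 1 [NS]: N:car1-GO,E:wait,S:car7-GO,W:wait | queues: N=3 E=1 S=0 W=1
Step 2 [NS]: N:car4-GO,E:wait,S:empty,W:wait | queues: N=2 E=1 S=0 W=1
Step 3 [NS]: N:car5-GO,E:wait,S:empty,W:wait | queues: N=1 E=1 S=0 W=1
Step 4 [EW]: N:wait,E:car3-GO,S:wait,W:car2-GO | queues: N=1 E=0 S=0 W=0
Step 5 [EW]: N:wait,E:empty,S:wait,W:empty | queues: N=1 E=0 S=0 W=0

N: 6
E: empty
S: empty
W: empty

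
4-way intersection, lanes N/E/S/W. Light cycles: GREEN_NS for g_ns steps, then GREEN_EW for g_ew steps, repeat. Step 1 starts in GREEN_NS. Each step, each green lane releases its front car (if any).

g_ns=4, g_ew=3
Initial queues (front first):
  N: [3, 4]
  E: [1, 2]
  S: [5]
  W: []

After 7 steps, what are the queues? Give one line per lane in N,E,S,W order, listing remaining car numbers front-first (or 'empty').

Step 1 [NS]: N:car3-GO,E:wait,S:car5-GO,W:wait | queues: N=1 E=2 S=0 W=0
Step 2 [NS]: N:car4-GO,E:wait,S:empty,W:wait | queues: N=0 E=2 S=0 W=0
Step 3 [NS]: N:empty,E:wait,S:empty,W:wait | queues: N=0 E=2 S=0 W=0
Step 4 [NS]: N:empty,E:wait,S:empty,W:wait | queues: N=0 E=2 S=0 W=0
Step 5 [EW]: N:wait,E:car1-GO,S:wait,W:empty | queues: N=0 E=1 S=0 W=0
Step 6 [EW]: N:wait,E:car2-GO,S:wait,W:empty | queues: N=0 E=0 S=0 W=0

N: empty
E: empty
S: empty
W: empty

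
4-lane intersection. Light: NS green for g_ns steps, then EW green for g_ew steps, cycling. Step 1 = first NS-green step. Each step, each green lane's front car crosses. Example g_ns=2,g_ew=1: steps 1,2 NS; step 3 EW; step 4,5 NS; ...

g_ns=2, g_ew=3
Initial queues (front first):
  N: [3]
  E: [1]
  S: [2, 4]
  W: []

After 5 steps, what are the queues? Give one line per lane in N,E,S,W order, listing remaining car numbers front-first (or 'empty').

Step 1 [NS]: N:car3-GO,E:wait,S:car2-GO,W:wait | queues: N=0 E=1 S=1 W=0
Step 2 [NS]: N:empty,E:wait,S:car4-GO,W:wait | queues: N=0 E=1 S=0 W=0
Step 3 [EW]: N:wait,E:car1-GO,S:wait,W:empty | queues: N=0 E=0 S=0 W=0

N: empty
E: empty
S: empty
W: empty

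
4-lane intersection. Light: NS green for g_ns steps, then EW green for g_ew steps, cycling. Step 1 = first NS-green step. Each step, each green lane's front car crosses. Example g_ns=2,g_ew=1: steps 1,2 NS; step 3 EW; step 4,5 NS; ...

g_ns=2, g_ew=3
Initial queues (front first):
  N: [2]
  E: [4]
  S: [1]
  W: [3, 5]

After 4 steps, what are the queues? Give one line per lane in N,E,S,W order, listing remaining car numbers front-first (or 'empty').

Step 1 [NS]: N:car2-GO,E:wait,S:car1-GO,W:wait | queues: N=0 E=1 S=0 W=2
Step 2 [NS]: N:empty,E:wait,S:empty,W:wait | queues: N=0 E=1 S=0 W=2
Step 3 [EW]: N:wait,E:car4-GO,S:wait,W:car3-GO | queues: N=0 E=0 S=0 W=1
Step 4 [EW]: N:wait,E:empty,S:wait,W:car5-GO | queues: N=0 E=0 S=0 W=0

N: empty
E: empty
S: empty
W: empty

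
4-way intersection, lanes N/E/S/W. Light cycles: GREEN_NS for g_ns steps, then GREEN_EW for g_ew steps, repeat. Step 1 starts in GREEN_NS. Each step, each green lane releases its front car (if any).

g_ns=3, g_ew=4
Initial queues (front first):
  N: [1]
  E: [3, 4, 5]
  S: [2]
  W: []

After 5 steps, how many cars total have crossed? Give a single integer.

Step 1 [NS]: N:car1-GO,E:wait,S:car2-GO,W:wait | queues: N=0 E=3 S=0 W=0
Step 2 [NS]: N:empty,E:wait,S:empty,W:wait | queues: N=0 E=3 S=0 W=0
Step 3 [NS]: N:empty,E:wait,S:empty,W:wait | queues: N=0 E=3 S=0 W=0
Step 4 [EW]: N:wait,E:car3-GO,S:wait,W:empty | queues: N=0 E=2 S=0 W=0
Step 5 [EW]: N:wait,E:car4-GO,S:wait,W:empty | queues: N=0 E=1 S=0 W=0
Cars crossed by step 5: 4

Answer: 4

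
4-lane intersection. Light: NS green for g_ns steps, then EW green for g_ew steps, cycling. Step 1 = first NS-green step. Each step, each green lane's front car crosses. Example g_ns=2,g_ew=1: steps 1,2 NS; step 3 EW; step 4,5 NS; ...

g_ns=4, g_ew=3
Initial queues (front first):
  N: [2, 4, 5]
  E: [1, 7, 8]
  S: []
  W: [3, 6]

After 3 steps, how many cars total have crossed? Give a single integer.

Answer: 3

Derivation:
Step 1 [NS]: N:car2-GO,E:wait,S:empty,W:wait | queues: N=2 E=3 S=0 W=2
Step 2 [NS]: N:car4-GO,E:wait,S:empty,W:wait | queues: N=1 E=3 S=0 W=2
Step 3 [NS]: N:car5-GO,E:wait,S:empty,W:wait | queues: N=0 E=3 S=0 W=2
Cars crossed by step 3: 3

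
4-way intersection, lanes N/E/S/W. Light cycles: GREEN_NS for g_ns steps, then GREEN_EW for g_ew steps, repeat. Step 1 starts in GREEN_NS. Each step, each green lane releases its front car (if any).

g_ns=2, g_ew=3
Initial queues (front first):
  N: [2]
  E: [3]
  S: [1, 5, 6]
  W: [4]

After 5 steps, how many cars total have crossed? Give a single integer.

Step 1 [NS]: N:car2-GO,E:wait,S:car1-GO,W:wait | queues: N=0 E=1 S=2 W=1
Step 2 [NS]: N:empty,E:wait,S:car5-GO,W:wait | queues: N=0 E=1 S=1 W=1
Step 3 [EW]: N:wait,E:car3-GO,S:wait,W:car4-GO | queues: N=0 E=0 S=1 W=0
Step 4 [EW]: N:wait,E:empty,S:wait,W:empty | queues: N=0 E=0 S=1 W=0
Step 5 [EW]: N:wait,E:empty,S:wait,W:empty | queues: N=0 E=0 S=1 W=0
Cars crossed by step 5: 5

Answer: 5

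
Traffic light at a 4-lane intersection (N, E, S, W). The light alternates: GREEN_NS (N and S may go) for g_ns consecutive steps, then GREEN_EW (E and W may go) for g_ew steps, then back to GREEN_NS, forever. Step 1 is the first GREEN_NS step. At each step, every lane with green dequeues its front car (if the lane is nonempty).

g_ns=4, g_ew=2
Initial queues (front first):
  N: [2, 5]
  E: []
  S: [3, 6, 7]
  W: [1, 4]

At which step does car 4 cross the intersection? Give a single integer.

Step 1 [NS]: N:car2-GO,E:wait,S:car3-GO,W:wait | queues: N=1 E=0 S=2 W=2
Step 2 [NS]: N:car5-GO,E:wait,S:car6-GO,W:wait | queues: N=0 E=0 S=1 W=2
Step 3 [NS]: N:empty,E:wait,S:car7-GO,W:wait | queues: N=0 E=0 S=0 W=2
Step 4 [NS]: N:empty,E:wait,S:empty,W:wait | queues: N=0 E=0 S=0 W=2
Step 5 [EW]: N:wait,E:empty,S:wait,W:car1-GO | queues: N=0 E=0 S=0 W=1
Step 6 [EW]: N:wait,E:empty,S:wait,W:car4-GO | queues: N=0 E=0 S=0 W=0
Car 4 crosses at step 6

6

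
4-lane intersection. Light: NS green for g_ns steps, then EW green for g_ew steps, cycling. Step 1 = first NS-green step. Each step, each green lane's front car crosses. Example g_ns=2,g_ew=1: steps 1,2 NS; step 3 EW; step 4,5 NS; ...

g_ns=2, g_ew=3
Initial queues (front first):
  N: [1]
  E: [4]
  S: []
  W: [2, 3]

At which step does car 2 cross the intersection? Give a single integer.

Step 1 [NS]: N:car1-GO,E:wait,S:empty,W:wait | queues: N=0 E=1 S=0 W=2
Step 2 [NS]: N:empty,E:wait,S:empty,W:wait | queues: N=0 E=1 S=0 W=2
Step 3 [EW]: N:wait,E:car4-GO,S:wait,W:car2-GO | queues: N=0 E=0 S=0 W=1
Step 4 [EW]: N:wait,E:empty,S:wait,W:car3-GO | queues: N=0 E=0 S=0 W=0
Car 2 crosses at step 3

3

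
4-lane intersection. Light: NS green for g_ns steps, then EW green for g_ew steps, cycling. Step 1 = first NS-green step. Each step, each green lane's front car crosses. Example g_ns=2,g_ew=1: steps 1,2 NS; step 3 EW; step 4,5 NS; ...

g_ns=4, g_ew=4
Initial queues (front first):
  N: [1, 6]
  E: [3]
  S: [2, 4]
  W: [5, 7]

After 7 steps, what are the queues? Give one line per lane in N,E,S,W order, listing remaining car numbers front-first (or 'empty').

Step 1 [NS]: N:car1-GO,E:wait,S:car2-GO,W:wait | queues: N=1 E=1 S=1 W=2
Step 2 [NS]: N:car6-GO,E:wait,S:car4-GO,W:wait | queues: N=0 E=1 S=0 W=2
Step 3 [NS]: N:empty,E:wait,S:empty,W:wait | queues: N=0 E=1 S=0 W=2
Step 4 [NS]: N:empty,E:wait,S:empty,W:wait | queues: N=0 E=1 S=0 W=2
Step 5 [EW]: N:wait,E:car3-GO,S:wait,W:car5-GO | queues: N=0 E=0 S=0 W=1
Step 6 [EW]: N:wait,E:empty,S:wait,W:car7-GO | queues: N=0 E=0 S=0 W=0

N: empty
E: empty
S: empty
W: empty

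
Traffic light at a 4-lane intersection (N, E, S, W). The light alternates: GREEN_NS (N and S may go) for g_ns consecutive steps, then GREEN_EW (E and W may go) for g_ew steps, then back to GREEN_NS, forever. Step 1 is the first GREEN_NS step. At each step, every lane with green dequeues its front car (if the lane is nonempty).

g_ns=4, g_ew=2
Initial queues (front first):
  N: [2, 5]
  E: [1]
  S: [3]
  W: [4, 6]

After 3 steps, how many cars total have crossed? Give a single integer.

Answer: 3

Derivation:
Step 1 [NS]: N:car2-GO,E:wait,S:car3-GO,W:wait | queues: N=1 E=1 S=0 W=2
Step 2 [NS]: N:car5-GO,E:wait,S:empty,W:wait | queues: N=0 E=1 S=0 W=2
Step 3 [NS]: N:empty,E:wait,S:empty,W:wait | queues: N=0 E=1 S=0 W=2
Cars crossed by step 3: 3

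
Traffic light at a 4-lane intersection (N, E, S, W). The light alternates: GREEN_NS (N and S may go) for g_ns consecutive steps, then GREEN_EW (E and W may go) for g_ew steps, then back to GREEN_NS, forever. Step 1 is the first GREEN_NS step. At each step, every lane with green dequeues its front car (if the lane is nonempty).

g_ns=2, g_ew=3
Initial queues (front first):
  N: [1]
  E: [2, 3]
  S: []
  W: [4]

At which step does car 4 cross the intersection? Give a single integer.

Step 1 [NS]: N:car1-GO,E:wait,S:empty,W:wait | queues: N=0 E=2 S=0 W=1
Step 2 [NS]: N:empty,E:wait,S:empty,W:wait | queues: N=0 E=2 S=0 W=1
Step 3 [EW]: N:wait,E:car2-GO,S:wait,W:car4-GO | queues: N=0 E=1 S=0 W=0
Step 4 [EW]: N:wait,E:car3-GO,S:wait,W:empty | queues: N=0 E=0 S=0 W=0
Car 4 crosses at step 3

3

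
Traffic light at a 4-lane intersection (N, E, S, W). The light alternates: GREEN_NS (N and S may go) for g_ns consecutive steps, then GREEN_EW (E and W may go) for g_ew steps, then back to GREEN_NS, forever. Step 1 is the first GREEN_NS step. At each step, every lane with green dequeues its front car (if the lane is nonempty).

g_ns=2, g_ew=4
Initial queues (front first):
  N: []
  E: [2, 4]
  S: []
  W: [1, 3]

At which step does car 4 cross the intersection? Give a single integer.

Step 1 [NS]: N:empty,E:wait,S:empty,W:wait | queues: N=0 E=2 S=0 W=2
Step 2 [NS]: N:empty,E:wait,S:empty,W:wait | queues: N=0 E=2 S=0 W=2
Step 3 [EW]: N:wait,E:car2-GO,S:wait,W:car1-GO | queues: N=0 E=1 S=0 W=1
Step 4 [EW]: N:wait,E:car4-GO,S:wait,W:car3-GO | queues: N=0 E=0 S=0 W=0
Car 4 crosses at step 4

4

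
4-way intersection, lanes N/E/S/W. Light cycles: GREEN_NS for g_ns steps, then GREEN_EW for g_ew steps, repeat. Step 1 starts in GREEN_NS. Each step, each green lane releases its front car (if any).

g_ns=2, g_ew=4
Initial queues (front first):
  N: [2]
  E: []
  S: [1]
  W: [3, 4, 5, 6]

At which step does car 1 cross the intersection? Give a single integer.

Step 1 [NS]: N:car2-GO,E:wait,S:car1-GO,W:wait | queues: N=0 E=0 S=0 W=4
Step 2 [NS]: N:empty,E:wait,S:empty,W:wait | queues: N=0 E=0 S=0 W=4
Step 3 [EW]: N:wait,E:empty,S:wait,W:car3-GO | queues: N=0 E=0 S=0 W=3
Step 4 [EW]: N:wait,E:empty,S:wait,W:car4-GO | queues: N=0 E=0 S=0 W=2
Step 5 [EW]: N:wait,E:empty,S:wait,W:car5-GO | queues: N=0 E=0 S=0 W=1
Step 6 [EW]: N:wait,E:empty,S:wait,W:car6-GO | queues: N=0 E=0 S=0 W=0
Car 1 crosses at step 1

1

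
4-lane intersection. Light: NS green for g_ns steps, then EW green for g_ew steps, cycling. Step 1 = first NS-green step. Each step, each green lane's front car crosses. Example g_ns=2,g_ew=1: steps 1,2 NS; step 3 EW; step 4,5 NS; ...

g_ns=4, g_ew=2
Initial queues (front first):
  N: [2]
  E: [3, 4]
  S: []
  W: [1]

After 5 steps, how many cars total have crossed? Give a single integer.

Step 1 [NS]: N:car2-GO,E:wait,S:empty,W:wait | queues: N=0 E=2 S=0 W=1
Step 2 [NS]: N:empty,E:wait,S:empty,W:wait | queues: N=0 E=2 S=0 W=1
Step 3 [NS]: N:empty,E:wait,S:empty,W:wait | queues: N=0 E=2 S=0 W=1
Step 4 [NS]: N:empty,E:wait,S:empty,W:wait | queues: N=0 E=2 S=0 W=1
Step 5 [EW]: N:wait,E:car3-GO,S:wait,W:car1-GO | queues: N=0 E=1 S=0 W=0
Cars crossed by step 5: 3

Answer: 3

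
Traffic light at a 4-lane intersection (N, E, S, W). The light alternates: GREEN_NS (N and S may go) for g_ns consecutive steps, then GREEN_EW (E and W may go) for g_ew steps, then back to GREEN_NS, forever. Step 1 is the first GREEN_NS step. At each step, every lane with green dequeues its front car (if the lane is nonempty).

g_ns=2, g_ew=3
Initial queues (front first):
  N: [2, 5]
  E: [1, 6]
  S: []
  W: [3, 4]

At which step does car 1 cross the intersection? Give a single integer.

Step 1 [NS]: N:car2-GO,E:wait,S:empty,W:wait | queues: N=1 E=2 S=0 W=2
Step 2 [NS]: N:car5-GO,E:wait,S:empty,W:wait | queues: N=0 E=2 S=0 W=2
Step 3 [EW]: N:wait,E:car1-GO,S:wait,W:car3-GO | queues: N=0 E=1 S=0 W=1
Step 4 [EW]: N:wait,E:car6-GO,S:wait,W:car4-GO | queues: N=0 E=0 S=0 W=0
Car 1 crosses at step 3

3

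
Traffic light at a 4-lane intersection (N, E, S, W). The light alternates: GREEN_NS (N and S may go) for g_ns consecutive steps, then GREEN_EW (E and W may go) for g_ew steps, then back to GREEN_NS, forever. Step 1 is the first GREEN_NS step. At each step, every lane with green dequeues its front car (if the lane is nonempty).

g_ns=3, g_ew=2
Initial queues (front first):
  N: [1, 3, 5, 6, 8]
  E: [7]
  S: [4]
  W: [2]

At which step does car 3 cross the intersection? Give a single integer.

Step 1 [NS]: N:car1-GO,E:wait,S:car4-GO,W:wait | queues: N=4 E=1 S=0 W=1
Step 2 [NS]: N:car3-GO,E:wait,S:empty,W:wait | queues: N=3 E=1 S=0 W=1
Step 3 [NS]: N:car5-GO,E:wait,S:empty,W:wait | queues: N=2 E=1 S=0 W=1
Step 4 [EW]: N:wait,E:car7-GO,S:wait,W:car2-GO | queues: N=2 E=0 S=0 W=0
Step 5 [EW]: N:wait,E:empty,S:wait,W:empty | queues: N=2 E=0 S=0 W=0
Step 6 [NS]: N:car6-GO,E:wait,S:empty,W:wait | queues: N=1 E=0 S=0 W=0
Step 7 [NS]: N:car8-GO,E:wait,S:empty,W:wait | queues: N=0 E=0 S=0 W=0
Car 3 crosses at step 2

2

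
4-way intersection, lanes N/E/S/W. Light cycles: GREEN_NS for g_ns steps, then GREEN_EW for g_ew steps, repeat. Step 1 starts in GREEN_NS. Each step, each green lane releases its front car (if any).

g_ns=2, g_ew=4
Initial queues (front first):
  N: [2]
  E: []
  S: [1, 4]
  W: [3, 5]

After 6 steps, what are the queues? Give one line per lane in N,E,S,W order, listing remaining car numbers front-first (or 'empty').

Step 1 [NS]: N:car2-GO,E:wait,S:car1-GO,W:wait | queues: N=0 E=0 S=1 W=2
Step 2 [NS]: N:empty,E:wait,S:car4-GO,W:wait | queues: N=0 E=0 S=0 W=2
Step 3 [EW]: N:wait,E:empty,S:wait,W:car3-GO | queues: N=0 E=0 S=0 W=1
Step 4 [EW]: N:wait,E:empty,S:wait,W:car5-GO | queues: N=0 E=0 S=0 W=0

N: empty
E: empty
S: empty
W: empty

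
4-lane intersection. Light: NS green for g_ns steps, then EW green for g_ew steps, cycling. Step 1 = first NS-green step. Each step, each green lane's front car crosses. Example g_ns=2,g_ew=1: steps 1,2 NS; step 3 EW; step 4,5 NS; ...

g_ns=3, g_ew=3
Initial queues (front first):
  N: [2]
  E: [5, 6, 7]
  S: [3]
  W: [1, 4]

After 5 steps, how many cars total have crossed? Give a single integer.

Step 1 [NS]: N:car2-GO,E:wait,S:car3-GO,W:wait | queues: N=0 E=3 S=0 W=2
Step 2 [NS]: N:empty,E:wait,S:empty,W:wait | queues: N=0 E=3 S=0 W=2
Step 3 [NS]: N:empty,E:wait,S:empty,W:wait | queues: N=0 E=3 S=0 W=2
Step 4 [EW]: N:wait,E:car5-GO,S:wait,W:car1-GO | queues: N=0 E=2 S=0 W=1
Step 5 [EW]: N:wait,E:car6-GO,S:wait,W:car4-GO | queues: N=0 E=1 S=0 W=0
Cars crossed by step 5: 6

Answer: 6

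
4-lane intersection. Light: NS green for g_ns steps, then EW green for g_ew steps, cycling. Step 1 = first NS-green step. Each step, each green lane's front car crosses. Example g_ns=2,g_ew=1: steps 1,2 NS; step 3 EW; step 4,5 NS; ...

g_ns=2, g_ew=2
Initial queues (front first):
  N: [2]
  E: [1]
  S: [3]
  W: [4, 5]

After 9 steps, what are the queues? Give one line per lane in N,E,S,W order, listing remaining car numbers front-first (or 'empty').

Step 1 [NS]: N:car2-GO,E:wait,S:car3-GO,W:wait | queues: N=0 E=1 S=0 W=2
Step 2 [NS]: N:empty,E:wait,S:empty,W:wait | queues: N=0 E=1 S=0 W=2
Step 3 [EW]: N:wait,E:car1-GO,S:wait,W:car4-GO | queues: N=0 E=0 S=0 W=1
Step 4 [EW]: N:wait,E:empty,S:wait,W:car5-GO | queues: N=0 E=0 S=0 W=0

N: empty
E: empty
S: empty
W: empty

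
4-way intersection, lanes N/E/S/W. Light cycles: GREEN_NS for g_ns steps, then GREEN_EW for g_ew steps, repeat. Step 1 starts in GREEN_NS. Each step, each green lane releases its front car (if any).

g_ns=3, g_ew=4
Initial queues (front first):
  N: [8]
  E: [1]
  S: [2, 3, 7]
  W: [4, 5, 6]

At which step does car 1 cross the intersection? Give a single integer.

Step 1 [NS]: N:car8-GO,E:wait,S:car2-GO,W:wait | queues: N=0 E=1 S=2 W=3
Step 2 [NS]: N:empty,E:wait,S:car3-GO,W:wait | queues: N=0 E=1 S=1 W=3
Step 3 [NS]: N:empty,E:wait,S:car7-GO,W:wait | queues: N=0 E=1 S=0 W=3
Step 4 [EW]: N:wait,E:car1-GO,S:wait,W:car4-GO | queues: N=0 E=0 S=0 W=2
Step 5 [EW]: N:wait,E:empty,S:wait,W:car5-GO | queues: N=0 E=0 S=0 W=1
Step 6 [EW]: N:wait,E:empty,S:wait,W:car6-GO | queues: N=0 E=0 S=0 W=0
Car 1 crosses at step 4

4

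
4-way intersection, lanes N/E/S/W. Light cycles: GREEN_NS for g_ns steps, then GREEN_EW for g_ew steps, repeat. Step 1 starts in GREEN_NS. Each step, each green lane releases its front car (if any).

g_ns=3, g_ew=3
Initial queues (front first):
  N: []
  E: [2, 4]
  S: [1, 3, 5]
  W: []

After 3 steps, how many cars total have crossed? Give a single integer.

Step 1 [NS]: N:empty,E:wait,S:car1-GO,W:wait | queues: N=0 E=2 S=2 W=0
Step 2 [NS]: N:empty,E:wait,S:car3-GO,W:wait | queues: N=0 E=2 S=1 W=0
Step 3 [NS]: N:empty,E:wait,S:car5-GO,W:wait | queues: N=0 E=2 S=0 W=0
Cars crossed by step 3: 3

Answer: 3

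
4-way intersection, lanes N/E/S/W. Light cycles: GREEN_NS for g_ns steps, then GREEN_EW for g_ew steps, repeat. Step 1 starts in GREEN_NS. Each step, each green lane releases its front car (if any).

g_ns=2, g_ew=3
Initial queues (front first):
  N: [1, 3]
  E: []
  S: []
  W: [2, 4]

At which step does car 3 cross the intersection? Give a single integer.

Step 1 [NS]: N:car1-GO,E:wait,S:empty,W:wait | queues: N=1 E=0 S=0 W=2
Step 2 [NS]: N:car3-GO,E:wait,S:empty,W:wait | queues: N=0 E=0 S=0 W=2
Step 3 [EW]: N:wait,E:empty,S:wait,W:car2-GO | queues: N=0 E=0 S=0 W=1
Step 4 [EW]: N:wait,E:empty,S:wait,W:car4-GO | queues: N=0 E=0 S=0 W=0
Car 3 crosses at step 2

2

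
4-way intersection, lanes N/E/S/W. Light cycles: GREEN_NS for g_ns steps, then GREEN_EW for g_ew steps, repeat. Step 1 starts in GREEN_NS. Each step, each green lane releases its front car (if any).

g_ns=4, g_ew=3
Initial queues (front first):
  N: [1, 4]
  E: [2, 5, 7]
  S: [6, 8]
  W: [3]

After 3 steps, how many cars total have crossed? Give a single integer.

Step 1 [NS]: N:car1-GO,E:wait,S:car6-GO,W:wait | queues: N=1 E=3 S=1 W=1
Step 2 [NS]: N:car4-GO,E:wait,S:car8-GO,W:wait | queues: N=0 E=3 S=0 W=1
Step 3 [NS]: N:empty,E:wait,S:empty,W:wait | queues: N=0 E=3 S=0 W=1
Cars crossed by step 3: 4

Answer: 4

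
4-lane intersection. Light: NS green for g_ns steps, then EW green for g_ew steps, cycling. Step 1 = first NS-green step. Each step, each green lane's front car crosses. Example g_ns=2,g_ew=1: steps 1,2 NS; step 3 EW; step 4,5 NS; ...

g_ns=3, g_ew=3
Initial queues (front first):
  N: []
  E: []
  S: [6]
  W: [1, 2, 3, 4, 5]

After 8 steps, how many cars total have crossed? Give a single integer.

Answer: 4

Derivation:
Step 1 [NS]: N:empty,E:wait,S:car6-GO,W:wait | queues: N=0 E=0 S=0 W=5
Step 2 [NS]: N:empty,E:wait,S:empty,W:wait | queues: N=0 E=0 S=0 W=5
Step 3 [NS]: N:empty,E:wait,S:empty,W:wait | queues: N=0 E=0 S=0 W=5
Step 4 [EW]: N:wait,E:empty,S:wait,W:car1-GO | queues: N=0 E=0 S=0 W=4
Step 5 [EW]: N:wait,E:empty,S:wait,W:car2-GO | queues: N=0 E=0 S=0 W=3
Step 6 [EW]: N:wait,E:empty,S:wait,W:car3-GO | queues: N=0 E=0 S=0 W=2
Step 7 [NS]: N:empty,E:wait,S:empty,W:wait | queues: N=0 E=0 S=0 W=2
Step 8 [NS]: N:empty,E:wait,S:empty,W:wait | queues: N=0 E=0 S=0 W=2
Cars crossed by step 8: 4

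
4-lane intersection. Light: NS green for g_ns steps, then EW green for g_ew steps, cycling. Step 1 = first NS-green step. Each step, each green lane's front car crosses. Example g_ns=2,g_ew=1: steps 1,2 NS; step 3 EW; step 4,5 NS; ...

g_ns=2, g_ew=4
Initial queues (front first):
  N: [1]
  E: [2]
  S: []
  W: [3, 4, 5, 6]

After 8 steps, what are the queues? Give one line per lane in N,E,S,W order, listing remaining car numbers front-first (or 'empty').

Step 1 [NS]: N:car1-GO,E:wait,S:empty,W:wait | queues: N=0 E=1 S=0 W=4
Step 2 [NS]: N:empty,E:wait,S:empty,W:wait | queues: N=0 E=1 S=0 W=4
Step 3 [EW]: N:wait,E:car2-GO,S:wait,W:car3-GO | queues: N=0 E=0 S=0 W=3
Step 4 [EW]: N:wait,E:empty,S:wait,W:car4-GO | queues: N=0 E=0 S=0 W=2
Step 5 [EW]: N:wait,E:empty,S:wait,W:car5-GO | queues: N=0 E=0 S=0 W=1
Step 6 [EW]: N:wait,E:empty,S:wait,W:car6-GO | queues: N=0 E=0 S=0 W=0

N: empty
E: empty
S: empty
W: empty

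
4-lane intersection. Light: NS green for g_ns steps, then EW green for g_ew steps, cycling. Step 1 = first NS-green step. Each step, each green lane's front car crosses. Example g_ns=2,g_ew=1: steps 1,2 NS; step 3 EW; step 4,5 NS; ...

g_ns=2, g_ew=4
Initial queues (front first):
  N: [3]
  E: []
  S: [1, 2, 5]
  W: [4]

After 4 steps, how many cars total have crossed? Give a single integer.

Answer: 4

Derivation:
Step 1 [NS]: N:car3-GO,E:wait,S:car1-GO,W:wait | queues: N=0 E=0 S=2 W=1
Step 2 [NS]: N:empty,E:wait,S:car2-GO,W:wait | queues: N=0 E=0 S=1 W=1
Step 3 [EW]: N:wait,E:empty,S:wait,W:car4-GO | queues: N=0 E=0 S=1 W=0
Step 4 [EW]: N:wait,E:empty,S:wait,W:empty | queues: N=0 E=0 S=1 W=0
Cars crossed by step 4: 4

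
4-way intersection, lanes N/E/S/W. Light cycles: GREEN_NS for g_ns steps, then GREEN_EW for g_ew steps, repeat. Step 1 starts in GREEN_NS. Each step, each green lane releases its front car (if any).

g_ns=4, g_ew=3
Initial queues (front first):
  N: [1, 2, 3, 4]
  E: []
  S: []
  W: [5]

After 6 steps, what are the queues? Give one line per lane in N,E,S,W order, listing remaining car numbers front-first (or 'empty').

Step 1 [NS]: N:car1-GO,E:wait,S:empty,W:wait | queues: N=3 E=0 S=0 W=1
Step 2 [NS]: N:car2-GO,E:wait,S:empty,W:wait | queues: N=2 E=0 S=0 W=1
Step 3 [NS]: N:car3-GO,E:wait,S:empty,W:wait | queues: N=1 E=0 S=0 W=1
Step 4 [NS]: N:car4-GO,E:wait,S:empty,W:wait | queues: N=0 E=0 S=0 W=1
Step 5 [EW]: N:wait,E:empty,S:wait,W:car5-GO | queues: N=0 E=0 S=0 W=0

N: empty
E: empty
S: empty
W: empty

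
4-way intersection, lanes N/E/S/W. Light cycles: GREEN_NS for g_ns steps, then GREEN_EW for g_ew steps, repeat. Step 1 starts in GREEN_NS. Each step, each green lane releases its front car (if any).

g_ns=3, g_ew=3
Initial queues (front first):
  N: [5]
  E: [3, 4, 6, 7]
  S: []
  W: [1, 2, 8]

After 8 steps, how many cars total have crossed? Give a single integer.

Step 1 [NS]: N:car5-GO,E:wait,S:empty,W:wait | queues: N=0 E=4 S=0 W=3
Step 2 [NS]: N:empty,E:wait,S:empty,W:wait | queues: N=0 E=4 S=0 W=3
Step 3 [NS]: N:empty,E:wait,S:empty,W:wait | queues: N=0 E=4 S=0 W=3
Step 4 [EW]: N:wait,E:car3-GO,S:wait,W:car1-GO | queues: N=0 E=3 S=0 W=2
Step 5 [EW]: N:wait,E:car4-GO,S:wait,W:car2-GO | queues: N=0 E=2 S=0 W=1
Step 6 [EW]: N:wait,E:car6-GO,S:wait,W:car8-GO | queues: N=0 E=1 S=0 W=0
Step 7 [NS]: N:empty,E:wait,S:empty,W:wait | queues: N=0 E=1 S=0 W=0
Step 8 [NS]: N:empty,E:wait,S:empty,W:wait | queues: N=0 E=1 S=0 W=0
Cars crossed by step 8: 7

Answer: 7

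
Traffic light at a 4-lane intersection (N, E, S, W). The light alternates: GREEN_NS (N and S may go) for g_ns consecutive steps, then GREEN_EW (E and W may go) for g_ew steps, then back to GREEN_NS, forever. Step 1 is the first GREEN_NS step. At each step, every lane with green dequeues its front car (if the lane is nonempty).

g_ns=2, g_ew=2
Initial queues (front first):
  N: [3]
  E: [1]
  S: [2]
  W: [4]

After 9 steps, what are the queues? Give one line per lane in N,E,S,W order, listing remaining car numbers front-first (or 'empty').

Step 1 [NS]: N:car3-GO,E:wait,S:car2-GO,W:wait | queues: N=0 E=1 S=0 W=1
Step 2 [NS]: N:empty,E:wait,S:empty,W:wait | queues: N=0 E=1 S=0 W=1
Step 3 [EW]: N:wait,E:car1-GO,S:wait,W:car4-GO | queues: N=0 E=0 S=0 W=0

N: empty
E: empty
S: empty
W: empty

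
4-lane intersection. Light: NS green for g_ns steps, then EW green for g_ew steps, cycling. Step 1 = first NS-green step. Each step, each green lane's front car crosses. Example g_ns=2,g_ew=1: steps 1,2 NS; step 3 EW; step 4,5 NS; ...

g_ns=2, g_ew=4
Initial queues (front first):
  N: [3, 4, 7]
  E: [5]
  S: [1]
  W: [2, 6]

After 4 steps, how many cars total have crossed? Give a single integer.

Answer: 6

Derivation:
Step 1 [NS]: N:car3-GO,E:wait,S:car1-GO,W:wait | queues: N=2 E=1 S=0 W=2
Step 2 [NS]: N:car4-GO,E:wait,S:empty,W:wait | queues: N=1 E=1 S=0 W=2
Step 3 [EW]: N:wait,E:car5-GO,S:wait,W:car2-GO | queues: N=1 E=0 S=0 W=1
Step 4 [EW]: N:wait,E:empty,S:wait,W:car6-GO | queues: N=1 E=0 S=0 W=0
Cars crossed by step 4: 6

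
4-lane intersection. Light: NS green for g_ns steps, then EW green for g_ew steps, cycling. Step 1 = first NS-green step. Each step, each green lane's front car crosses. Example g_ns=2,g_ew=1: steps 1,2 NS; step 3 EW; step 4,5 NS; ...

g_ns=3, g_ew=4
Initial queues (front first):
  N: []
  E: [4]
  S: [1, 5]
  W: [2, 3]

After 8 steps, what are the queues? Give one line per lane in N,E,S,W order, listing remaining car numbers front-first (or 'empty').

Step 1 [NS]: N:empty,E:wait,S:car1-GO,W:wait | queues: N=0 E=1 S=1 W=2
Step 2 [NS]: N:empty,E:wait,S:car5-GO,W:wait | queues: N=0 E=1 S=0 W=2
Step 3 [NS]: N:empty,E:wait,S:empty,W:wait | queues: N=0 E=1 S=0 W=2
Step 4 [EW]: N:wait,E:car4-GO,S:wait,W:car2-GO | queues: N=0 E=0 S=0 W=1
Step 5 [EW]: N:wait,E:empty,S:wait,W:car3-GO | queues: N=0 E=0 S=0 W=0

N: empty
E: empty
S: empty
W: empty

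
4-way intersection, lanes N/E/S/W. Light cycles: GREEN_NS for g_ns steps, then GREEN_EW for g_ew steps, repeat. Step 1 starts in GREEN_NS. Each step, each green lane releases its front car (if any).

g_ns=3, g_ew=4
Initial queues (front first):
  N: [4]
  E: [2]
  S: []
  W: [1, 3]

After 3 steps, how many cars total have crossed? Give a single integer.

Answer: 1

Derivation:
Step 1 [NS]: N:car4-GO,E:wait,S:empty,W:wait | queues: N=0 E=1 S=0 W=2
Step 2 [NS]: N:empty,E:wait,S:empty,W:wait | queues: N=0 E=1 S=0 W=2
Step 3 [NS]: N:empty,E:wait,S:empty,W:wait | queues: N=0 E=1 S=0 W=2
Cars crossed by step 3: 1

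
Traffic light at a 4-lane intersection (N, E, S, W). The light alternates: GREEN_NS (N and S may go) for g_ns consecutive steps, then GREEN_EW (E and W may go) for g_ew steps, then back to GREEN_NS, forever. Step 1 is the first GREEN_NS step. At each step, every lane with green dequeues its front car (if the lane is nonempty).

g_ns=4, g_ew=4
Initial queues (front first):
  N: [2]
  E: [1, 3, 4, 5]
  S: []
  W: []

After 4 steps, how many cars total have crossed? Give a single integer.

Step 1 [NS]: N:car2-GO,E:wait,S:empty,W:wait | queues: N=0 E=4 S=0 W=0
Step 2 [NS]: N:empty,E:wait,S:empty,W:wait | queues: N=0 E=4 S=0 W=0
Step 3 [NS]: N:empty,E:wait,S:empty,W:wait | queues: N=0 E=4 S=0 W=0
Step 4 [NS]: N:empty,E:wait,S:empty,W:wait | queues: N=0 E=4 S=0 W=0
Cars crossed by step 4: 1

Answer: 1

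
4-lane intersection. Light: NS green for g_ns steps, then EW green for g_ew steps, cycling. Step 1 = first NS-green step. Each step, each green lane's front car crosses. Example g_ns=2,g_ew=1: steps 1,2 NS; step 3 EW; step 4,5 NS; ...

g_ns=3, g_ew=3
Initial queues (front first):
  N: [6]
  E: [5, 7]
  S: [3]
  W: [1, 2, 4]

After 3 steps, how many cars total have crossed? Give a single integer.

Answer: 2

Derivation:
Step 1 [NS]: N:car6-GO,E:wait,S:car3-GO,W:wait | queues: N=0 E=2 S=0 W=3
Step 2 [NS]: N:empty,E:wait,S:empty,W:wait | queues: N=0 E=2 S=0 W=3
Step 3 [NS]: N:empty,E:wait,S:empty,W:wait | queues: N=0 E=2 S=0 W=3
Cars crossed by step 3: 2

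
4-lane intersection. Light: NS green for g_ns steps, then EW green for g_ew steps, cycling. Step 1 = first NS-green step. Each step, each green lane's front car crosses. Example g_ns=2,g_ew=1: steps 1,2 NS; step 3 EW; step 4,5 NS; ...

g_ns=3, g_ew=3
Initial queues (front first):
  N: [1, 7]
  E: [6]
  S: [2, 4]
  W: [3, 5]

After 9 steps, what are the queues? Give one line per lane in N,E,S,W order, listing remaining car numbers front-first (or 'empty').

Step 1 [NS]: N:car1-GO,E:wait,S:car2-GO,W:wait | queues: N=1 E=1 S=1 W=2
Step 2 [NS]: N:car7-GO,E:wait,S:car4-GO,W:wait | queues: N=0 E=1 S=0 W=2
Step 3 [NS]: N:empty,E:wait,S:empty,W:wait | queues: N=0 E=1 S=0 W=2
Step 4 [EW]: N:wait,E:car6-GO,S:wait,W:car3-GO | queues: N=0 E=0 S=0 W=1
Step 5 [EW]: N:wait,E:empty,S:wait,W:car5-GO | queues: N=0 E=0 S=0 W=0

N: empty
E: empty
S: empty
W: empty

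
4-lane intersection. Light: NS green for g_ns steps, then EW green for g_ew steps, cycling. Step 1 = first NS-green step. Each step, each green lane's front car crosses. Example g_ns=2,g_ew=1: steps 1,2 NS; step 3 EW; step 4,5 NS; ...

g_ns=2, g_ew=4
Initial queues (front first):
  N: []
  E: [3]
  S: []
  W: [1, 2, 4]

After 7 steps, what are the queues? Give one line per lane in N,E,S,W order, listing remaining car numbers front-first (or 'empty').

Step 1 [NS]: N:empty,E:wait,S:empty,W:wait | queues: N=0 E=1 S=0 W=3
Step 2 [NS]: N:empty,E:wait,S:empty,W:wait | queues: N=0 E=1 S=0 W=3
Step 3 [EW]: N:wait,E:car3-GO,S:wait,W:car1-GO | queues: N=0 E=0 S=0 W=2
Step 4 [EW]: N:wait,E:empty,S:wait,W:car2-GO | queues: N=0 E=0 S=0 W=1
Step 5 [EW]: N:wait,E:empty,S:wait,W:car4-GO | queues: N=0 E=0 S=0 W=0

N: empty
E: empty
S: empty
W: empty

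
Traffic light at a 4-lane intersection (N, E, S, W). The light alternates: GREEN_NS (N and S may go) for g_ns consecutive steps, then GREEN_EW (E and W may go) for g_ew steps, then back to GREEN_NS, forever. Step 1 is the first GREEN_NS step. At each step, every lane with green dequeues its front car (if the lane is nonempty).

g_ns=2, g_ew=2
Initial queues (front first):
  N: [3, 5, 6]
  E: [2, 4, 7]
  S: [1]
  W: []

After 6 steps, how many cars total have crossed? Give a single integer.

Step 1 [NS]: N:car3-GO,E:wait,S:car1-GO,W:wait | queues: N=2 E=3 S=0 W=0
Step 2 [NS]: N:car5-GO,E:wait,S:empty,W:wait | queues: N=1 E=3 S=0 W=0
Step 3 [EW]: N:wait,E:car2-GO,S:wait,W:empty | queues: N=1 E=2 S=0 W=0
Step 4 [EW]: N:wait,E:car4-GO,S:wait,W:empty | queues: N=1 E=1 S=0 W=0
Step 5 [NS]: N:car6-GO,E:wait,S:empty,W:wait | queues: N=0 E=1 S=0 W=0
Step 6 [NS]: N:empty,E:wait,S:empty,W:wait | queues: N=0 E=1 S=0 W=0
Cars crossed by step 6: 6

Answer: 6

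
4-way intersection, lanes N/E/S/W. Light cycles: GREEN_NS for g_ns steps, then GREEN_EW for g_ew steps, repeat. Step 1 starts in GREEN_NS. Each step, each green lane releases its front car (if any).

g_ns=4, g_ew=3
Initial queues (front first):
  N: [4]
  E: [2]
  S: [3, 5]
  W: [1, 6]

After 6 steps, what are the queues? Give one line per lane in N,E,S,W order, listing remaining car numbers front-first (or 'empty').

Step 1 [NS]: N:car4-GO,E:wait,S:car3-GO,W:wait | queues: N=0 E=1 S=1 W=2
Step 2 [NS]: N:empty,E:wait,S:car5-GO,W:wait | queues: N=0 E=1 S=0 W=2
Step 3 [NS]: N:empty,E:wait,S:empty,W:wait | queues: N=0 E=1 S=0 W=2
Step 4 [NS]: N:empty,E:wait,S:empty,W:wait | queues: N=0 E=1 S=0 W=2
Step 5 [EW]: N:wait,E:car2-GO,S:wait,W:car1-GO | queues: N=0 E=0 S=0 W=1
Step 6 [EW]: N:wait,E:empty,S:wait,W:car6-GO | queues: N=0 E=0 S=0 W=0

N: empty
E: empty
S: empty
W: empty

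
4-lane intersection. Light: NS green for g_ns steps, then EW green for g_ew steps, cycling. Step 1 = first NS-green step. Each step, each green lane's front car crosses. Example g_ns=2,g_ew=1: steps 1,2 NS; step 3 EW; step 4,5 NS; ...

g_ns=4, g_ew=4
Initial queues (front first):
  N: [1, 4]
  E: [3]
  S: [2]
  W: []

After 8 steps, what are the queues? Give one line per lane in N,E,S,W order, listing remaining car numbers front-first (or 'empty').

Step 1 [NS]: N:car1-GO,E:wait,S:car2-GO,W:wait | queues: N=1 E=1 S=0 W=0
Step 2 [NS]: N:car4-GO,E:wait,S:empty,W:wait | queues: N=0 E=1 S=0 W=0
Step 3 [NS]: N:empty,E:wait,S:empty,W:wait | queues: N=0 E=1 S=0 W=0
Step 4 [NS]: N:empty,E:wait,S:empty,W:wait | queues: N=0 E=1 S=0 W=0
Step 5 [EW]: N:wait,E:car3-GO,S:wait,W:empty | queues: N=0 E=0 S=0 W=0

N: empty
E: empty
S: empty
W: empty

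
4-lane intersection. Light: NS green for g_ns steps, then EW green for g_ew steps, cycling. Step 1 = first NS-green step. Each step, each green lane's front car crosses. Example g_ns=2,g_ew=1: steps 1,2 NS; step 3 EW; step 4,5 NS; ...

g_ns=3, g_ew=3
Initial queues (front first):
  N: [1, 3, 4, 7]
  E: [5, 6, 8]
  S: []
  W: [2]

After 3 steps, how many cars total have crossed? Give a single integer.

Step 1 [NS]: N:car1-GO,E:wait,S:empty,W:wait | queues: N=3 E=3 S=0 W=1
Step 2 [NS]: N:car3-GO,E:wait,S:empty,W:wait | queues: N=2 E=3 S=0 W=1
Step 3 [NS]: N:car4-GO,E:wait,S:empty,W:wait | queues: N=1 E=3 S=0 W=1
Cars crossed by step 3: 3

Answer: 3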